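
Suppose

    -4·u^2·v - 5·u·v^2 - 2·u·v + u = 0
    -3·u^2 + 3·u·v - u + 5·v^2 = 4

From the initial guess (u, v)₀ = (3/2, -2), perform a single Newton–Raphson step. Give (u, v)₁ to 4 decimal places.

(0.8788, -1.4394)

At (3/2, -2): F = (-4.5000, -1.2500).
Jacobian J = [[-8·u·v - 5·v^2 - 2·v + 1, -4·u^2 - 10·u·v - 2·u], [-6·u + 3·v - 1, 3·u + 10·v]].
At the point, J = [[9.0000, 18.0000], [-16.0000, -15.5000]] (det J = 148.5000).
Solving J·Δ = −F gives Δ = (-0.6212, 0.5606).
Then the next iterate is (u, v)₁ = (0.8788, -1.4394).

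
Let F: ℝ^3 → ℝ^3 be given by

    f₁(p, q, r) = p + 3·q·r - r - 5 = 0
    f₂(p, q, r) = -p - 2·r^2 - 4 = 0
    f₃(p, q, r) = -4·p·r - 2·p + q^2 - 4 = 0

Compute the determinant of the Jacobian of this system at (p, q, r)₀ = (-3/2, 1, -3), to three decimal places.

-1162.000

J = [[1, 3·r, 3·q - 1], [-1, 0, -4·r], [-4·r - 2, 2·q, -4·p]].
At the point, J = [[1.000, -9.000, 2.000], [-1.000, 0.000, 12.000], [10.000, 2.000, 6.000]].
det J = -1162.000.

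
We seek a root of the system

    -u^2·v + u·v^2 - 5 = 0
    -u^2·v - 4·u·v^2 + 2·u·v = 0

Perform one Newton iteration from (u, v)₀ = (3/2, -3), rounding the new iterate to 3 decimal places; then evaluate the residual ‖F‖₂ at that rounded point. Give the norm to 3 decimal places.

11.491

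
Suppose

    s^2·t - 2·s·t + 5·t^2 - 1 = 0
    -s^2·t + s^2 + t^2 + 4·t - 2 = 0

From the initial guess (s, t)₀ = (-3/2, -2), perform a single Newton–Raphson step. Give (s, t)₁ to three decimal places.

(-1.552, -1.459)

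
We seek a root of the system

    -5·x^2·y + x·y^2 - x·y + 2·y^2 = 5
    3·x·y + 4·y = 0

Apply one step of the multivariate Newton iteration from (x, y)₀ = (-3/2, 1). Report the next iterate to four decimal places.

(-1.6467, -0.8800)

At (-3/2, 1): F = (-14.2500, -0.5000).
Jacobian J = [[-10·x·y + y^2 - y, -5·x^2 + 2·x·y - x + 4·y], [3·y, 3·x + 4]].
At the point, J = [[15.0000, -8.7500], [3.0000, -0.5000]] (det J = 18.7500).
Solving J·Δ = −F gives Δ = (-0.1467, -1.8800).
Then the next iterate is (x, y)₁ = (-1.6467, -0.8800).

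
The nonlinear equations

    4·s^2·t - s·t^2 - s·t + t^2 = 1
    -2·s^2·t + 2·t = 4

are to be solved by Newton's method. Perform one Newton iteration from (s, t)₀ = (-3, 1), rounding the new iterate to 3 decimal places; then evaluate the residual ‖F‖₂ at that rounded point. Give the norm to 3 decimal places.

At (-3, 1): F = (42.000, -20.000).
Jacobian J = [[8·s·t - t^2 - t, 4·s^2 - 2·s·t - s + 2·t], [-4·s·t, -2·s^2 + 2]].
At the point, J = [[-26.000, 47.000], [12.000, -16.000]] (det J = -148.000).
Solving J·Δ = −F gives Δ = (1.811, 0.108).
Then the next iterate is (s, t)₁ = (-1.189, 1.108).
Re-evaluating at (-1.189, 1.108): F = (9.27038, -4.91681), so ‖F‖₂ = 10.494.

10.494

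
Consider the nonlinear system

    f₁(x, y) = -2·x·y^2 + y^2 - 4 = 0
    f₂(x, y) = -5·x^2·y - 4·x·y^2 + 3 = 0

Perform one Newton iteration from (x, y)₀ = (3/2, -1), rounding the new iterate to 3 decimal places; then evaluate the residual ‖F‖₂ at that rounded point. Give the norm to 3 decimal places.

At (3/2, -1): F = (-6.000, 8.250).
Jacobian J = [[-2·y^2, -4·x·y + 2·y], [-10·x·y - 4·y^2, -5·x^2 - 8·x·y]].
At the point, J = [[-2.000, 4.000], [11.000, 0.750]] (det J = -45.500).
Solving J·Δ = −F gives Δ = (-0.824, 1.088).
Then the next iterate is (x, y)₁ = (0.676, 0.088).
Re-evaluating at (0.676, 0.088): F = (-4.00273, 2.77799), so ‖F‖₂ = 4.872.

4.872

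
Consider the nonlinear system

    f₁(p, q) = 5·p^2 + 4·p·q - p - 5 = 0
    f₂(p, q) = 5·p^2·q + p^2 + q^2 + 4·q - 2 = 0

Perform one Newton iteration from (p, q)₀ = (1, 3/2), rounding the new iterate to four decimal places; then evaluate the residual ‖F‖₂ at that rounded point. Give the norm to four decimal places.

At (1, 3/2): F = (5.0000, 14.7500).
Jacobian J = [[10·p + 4·q - 1, 4·p], [10·p·q + 2·p, 5·p^2 + 2·q + 4]].
At the point, J = [[15.0000, 4.0000], [17.0000, 12.0000]] (det J = 112.0000).
Solving J·Δ = −F gives Δ = (-0.0089, -1.2165).
Then the next iterate is (p, q)₁ = (0.9911, 0.2835).
Re-evaluating at (0.9911, 0.2835): F = (0.044203, 1.589032), so ‖F‖₂ = 1.5896.

1.5896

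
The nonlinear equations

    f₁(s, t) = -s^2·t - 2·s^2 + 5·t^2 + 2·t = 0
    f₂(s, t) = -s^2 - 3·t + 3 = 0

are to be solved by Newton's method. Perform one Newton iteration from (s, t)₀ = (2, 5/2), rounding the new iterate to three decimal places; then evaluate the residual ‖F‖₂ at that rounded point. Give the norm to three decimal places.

3.397

At (2, 5/2): F = (18.250, -8.500).
Jacobian J = [[-2·s·t - 4·s, -s^2 + 10·t + 2], [-2·s, -3]].
At the point, J = [[-18.000, 23.000], [-4.000, -3.000]] (det J = 146.000).
Solving J·Δ = −F gives Δ = (-0.964, -1.548).
Then the next iterate is (s, t)₁ = (1.036, 0.952).
Re-evaluating at (1.036, 0.952): F = (3.26715, -0.92930), so ‖F‖₂ = 3.397.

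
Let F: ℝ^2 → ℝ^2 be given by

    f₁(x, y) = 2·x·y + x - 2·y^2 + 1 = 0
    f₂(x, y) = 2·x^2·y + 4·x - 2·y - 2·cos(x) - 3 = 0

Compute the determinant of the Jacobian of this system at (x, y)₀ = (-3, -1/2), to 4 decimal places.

38.8710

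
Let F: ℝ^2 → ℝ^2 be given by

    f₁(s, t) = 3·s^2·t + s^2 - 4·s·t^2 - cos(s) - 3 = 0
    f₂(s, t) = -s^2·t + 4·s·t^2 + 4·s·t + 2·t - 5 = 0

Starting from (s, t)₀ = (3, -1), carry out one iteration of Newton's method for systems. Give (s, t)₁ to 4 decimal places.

At (3, -1): F = (-32.010008, 2.0000).
Jacobian J = [[6·s·t + 2·s - 4·t^2 + sin(s), 3·s^2 - 8·s·t], [-2·s·t + 4·t^2 + 4·t, -s^2 + 8·s·t + 4·s + 2]].
At the point, J = [[-15.858880, 51.0000], [6.0000, -19.0000]] (det J = -4.681280).
Solving J·Δ = −F gives Δ = (108.1307, 34.2518).
Then the next iterate is (s, t)₁ = (111.1307, 33.2518).

(111.1307, 33.2518)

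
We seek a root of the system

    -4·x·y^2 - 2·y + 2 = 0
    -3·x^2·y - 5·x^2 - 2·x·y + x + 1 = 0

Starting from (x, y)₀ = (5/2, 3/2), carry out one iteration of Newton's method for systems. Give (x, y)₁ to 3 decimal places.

(1.427, 1.067)

At (5/2, 3/2): F = (-23.500, -63.375).
Jacobian J = [[-4·y^2, -8·x·y - 2], [-6·x·y - 10·x - 2·y + 1, -3·x^2 - 2·x]].
At the point, J = [[-9.000, -32.000], [-49.500, -23.750]] (det J = -1370.250).
Solving J·Δ = −F gives Δ = (-1.073, -0.433).
Then the next iterate is (x, y)₁ = (1.427, 1.067).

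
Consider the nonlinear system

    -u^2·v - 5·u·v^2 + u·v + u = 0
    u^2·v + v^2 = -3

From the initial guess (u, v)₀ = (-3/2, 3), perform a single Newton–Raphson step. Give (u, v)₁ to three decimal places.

(1.500, 4.000)

At (-3/2, 3): F = (54.750, 18.750).
Jacobian J = [[-2·u·v - 5·v^2 + v + 1, -u^2 - 10·u·v + u], [2·u·v, u^2 + 2·v]].
At the point, J = [[-32.000, 41.250], [-9.000, 8.250]] (det J = 107.250).
Solving J·Δ = −F gives Δ = (3.000, 1.000).
Then the next iterate is (u, v)₁ = (1.500, 4.000).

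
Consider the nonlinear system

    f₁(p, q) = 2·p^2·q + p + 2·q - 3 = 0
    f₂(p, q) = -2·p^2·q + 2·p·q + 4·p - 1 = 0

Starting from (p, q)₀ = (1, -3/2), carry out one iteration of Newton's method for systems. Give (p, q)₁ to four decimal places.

At (1, -3/2): F = (-8.0000, 3.0000).
Jacobian J = [[4·p·q + 1, 2·p^2 + 2], [-4·p·q + 2·q + 4, -2·p^2 + 2·p]].
At the point, J = [[-5.0000, 4.0000], [7.0000, 0.0000]] (det J = -28.0000).
Solving J·Δ = −F gives Δ = (-0.4286, 1.4643).
Then the next iterate is (p, q)₁ = (0.5714, -0.0357).

(0.5714, -0.0357)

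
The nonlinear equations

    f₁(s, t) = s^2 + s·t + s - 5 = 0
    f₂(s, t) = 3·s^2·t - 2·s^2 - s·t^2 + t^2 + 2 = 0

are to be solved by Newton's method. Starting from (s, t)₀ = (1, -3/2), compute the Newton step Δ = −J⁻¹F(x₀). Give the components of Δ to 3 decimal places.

(0.456, 3.816)

At (1, -3/2): F = (-4.500, -4.500).
Jacobian J = [[2·s + t + 1, s], [6·s·t - 4·s - t^2, 3·s^2 - 2·s·t + 2·t]].
At the point, J = [[1.500, 1.000], [-15.250, 3.000]] (det J = 19.750).
Solving J·Δ = −F gives Δ = (0.456, 3.816).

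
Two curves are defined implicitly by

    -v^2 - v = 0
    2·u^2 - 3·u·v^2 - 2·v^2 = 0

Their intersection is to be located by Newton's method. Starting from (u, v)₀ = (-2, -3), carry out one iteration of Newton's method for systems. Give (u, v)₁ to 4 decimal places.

(-1.5657, -1.8000)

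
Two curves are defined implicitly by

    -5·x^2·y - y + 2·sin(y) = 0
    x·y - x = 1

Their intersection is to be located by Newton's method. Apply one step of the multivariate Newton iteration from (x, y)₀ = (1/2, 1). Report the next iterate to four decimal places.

At (1/2, 1): F = (-0.567058, -1.0000).
Jacobian J = [[-10·x·y, -5·x^2 + 2·cos(y) - 1], [y - 1, x]].
At the point, J = [[-5.0000, -1.169395], [0.0000, 0.5000]] (det J = -2.5000).
Solving J·Δ = −F gives Δ = (-0.5812, 2.0000).
Then the next iterate is (x, y)₁ = (-0.0812, 3.0000).

(-0.0812, 3.0000)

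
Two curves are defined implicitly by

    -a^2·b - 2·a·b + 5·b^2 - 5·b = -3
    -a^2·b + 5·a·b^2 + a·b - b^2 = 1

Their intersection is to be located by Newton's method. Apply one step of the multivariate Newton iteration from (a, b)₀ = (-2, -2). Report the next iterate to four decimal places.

(-6.3776, 0.0204)

At (-2, -2): F = (33.0000, -33.0000).
Jacobian J = [[-2·a·b - 2·b, -a^2 - 2·a + 10·b - 5], [-2·a·b + 5·b^2 + b, -a^2 + 10·a·b + a - 2·b]].
At the point, J = [[-4.0000, -25.0000], [10.0000, 38.0000]] (det J = 98.0000).
Solving J·Δ = −F gives Δ = (-4.3776, 2.0204).
Then the next iterate is (a, b)₁ = (-6.3776, 0.0204).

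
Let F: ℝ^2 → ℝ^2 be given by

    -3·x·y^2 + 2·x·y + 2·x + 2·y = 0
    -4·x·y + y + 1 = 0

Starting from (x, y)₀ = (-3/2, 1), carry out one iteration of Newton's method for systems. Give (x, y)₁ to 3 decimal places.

(0.051, 0.744)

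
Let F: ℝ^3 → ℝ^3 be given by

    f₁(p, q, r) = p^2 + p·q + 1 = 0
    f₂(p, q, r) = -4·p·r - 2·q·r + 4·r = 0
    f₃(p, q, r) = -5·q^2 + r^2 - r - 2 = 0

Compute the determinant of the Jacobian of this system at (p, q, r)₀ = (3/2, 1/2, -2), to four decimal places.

J = [[2·p + q, p, 0], [-4·r, -2·r, -4·p - 2·q + 4], [0, -10·q, 2·r - 1]].
At the point, J = [[3.5000, 1.5000, 0.0000], [8.0000, 4.0000, -3.0000], [0.0000, -5.0000, -5.0000]].
det J = -62.5000.

-62.5000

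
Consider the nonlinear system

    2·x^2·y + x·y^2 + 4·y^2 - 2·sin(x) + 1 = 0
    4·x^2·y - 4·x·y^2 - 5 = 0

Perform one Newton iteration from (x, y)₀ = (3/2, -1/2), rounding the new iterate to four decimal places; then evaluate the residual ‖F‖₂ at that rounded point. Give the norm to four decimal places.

At (3/2, -1/2): F = (-1.869990, -11.0000).
Jacobian J = [[4·x·y + y^2 - 2·cos(x), 2·x^2 + 2·x·y + 8·y], [8·x·y - 4·y^2, 4·x^2 - 8·x·y]].
At the point, J = [[-2.891474, -1.0000], [-7.0000, 15.0000]] (det J = -50.372116).
Solving J·Δ = −F gives Δ = (-0.7752, 0.3716).
Then the next iterate is (x, y)₁ = (0.7248, -0.1284).
Re-evaluating at (0.7248, -0.1284): F = (-0.382982, -5.317610), so ‖F‖₂ = 5.3314.

5.3314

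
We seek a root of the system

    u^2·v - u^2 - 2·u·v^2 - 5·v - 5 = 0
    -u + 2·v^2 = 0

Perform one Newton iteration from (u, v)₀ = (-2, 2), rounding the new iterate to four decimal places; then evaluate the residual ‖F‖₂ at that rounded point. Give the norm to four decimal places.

11.1297

At (-2, 2): F = (5.0000, 10.0000).
Jacobian J = [[2·u·v - 2·u - 2·v^2, u^2 - 4·u·v - 5], [-1, 4·v]].
At the point, J = [[-12.0000, 15.0000], [-1.0000, 8.0000]] (det J = -81.0000).
Solving J·Δ = −F gives Δ = (-1.3580, -1.4198).
Then the next iterate is (u, v)₁ = (-3.3580, 0.5802).
Re-evaluating at (-3.3580, 0.5802): F = (-10.373913, 4.031264), so ‖F‖₂ = 11.1297.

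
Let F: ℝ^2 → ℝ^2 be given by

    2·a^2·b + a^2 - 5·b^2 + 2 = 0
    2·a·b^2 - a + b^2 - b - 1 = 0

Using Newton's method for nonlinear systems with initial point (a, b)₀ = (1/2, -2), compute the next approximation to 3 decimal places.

(0.453, -1.092)

At (1/2, -2): F = (-18.750, 8.500).
Jacobian J = [[4·a·b + 2·a, 2·a^2 - 10·b], [2·b^2 - 1, 4·a·b + 2·b - 1]].
At the point, J = [[-3.000, 20.500], [7.000, -9.000]] (det J = -116.500).
Solving J·Δ = −F gives Δ = (-0.047, 0.908).
Then the next iterate is (a, b)₁ = (0.453, -1.092).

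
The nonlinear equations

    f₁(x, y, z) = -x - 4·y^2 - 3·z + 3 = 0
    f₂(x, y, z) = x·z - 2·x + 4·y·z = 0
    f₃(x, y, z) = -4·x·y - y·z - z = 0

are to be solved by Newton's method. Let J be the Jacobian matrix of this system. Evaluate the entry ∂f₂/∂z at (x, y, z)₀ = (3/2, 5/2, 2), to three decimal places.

∂f₂/∂z = x + 4·y.
At (3/2, 5/2, 2) this is 11.500.

11.500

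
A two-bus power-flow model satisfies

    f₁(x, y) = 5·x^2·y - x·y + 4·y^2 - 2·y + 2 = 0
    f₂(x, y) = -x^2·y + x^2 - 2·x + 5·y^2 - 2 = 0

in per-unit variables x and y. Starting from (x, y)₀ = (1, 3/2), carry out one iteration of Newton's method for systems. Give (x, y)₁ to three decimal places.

At (1, 3/2): F = (14.000, 6.750).
Jacobian J = [[10·x·y - y, 5·x^2 - x + 8·y - 2], [-2·x·y + 2·x - 2, -x^2 + 10·y]].
At the point, J = [[13.500, 14.000], [-3.000, 14.000]] (det J = 231.000).
Solving J·Δ = −F gives Δ = (-0.439, -0.576).
Then the next iterate is (x, y)₁ = (0.561, 0.924).

(0.561, 0.924)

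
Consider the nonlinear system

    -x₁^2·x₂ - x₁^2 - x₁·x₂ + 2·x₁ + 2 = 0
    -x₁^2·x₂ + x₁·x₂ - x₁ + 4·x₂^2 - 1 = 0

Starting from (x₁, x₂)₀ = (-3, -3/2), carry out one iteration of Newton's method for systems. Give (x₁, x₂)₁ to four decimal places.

(0.3333, -1.8889)

At (-3, -3/2): F = (-4.0000, 29.0000).
Jacobian J = [[-2·x₁·x₂ - 2·x₁ - x₂ + 2, -x₁^2 - x₁], [-2·x₁·x₂ + x₂ - 1, -x₁^2 + x₁ + 8·x₂]].
At the point, J = [[0.5000, -6.0000], [-11.5000, -24.0000]] (det J = -81.0000).
Solving J·Δ = −F gives Δ = (3.3333, -0.3889).
Then the next iterate is (x₁, x₂)₁ = (0.3333, -1.8889).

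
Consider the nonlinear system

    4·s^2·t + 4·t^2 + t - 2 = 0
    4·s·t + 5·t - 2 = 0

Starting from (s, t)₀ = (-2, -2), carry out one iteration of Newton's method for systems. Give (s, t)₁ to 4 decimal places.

At (-2, -2): F = (-20.0000, 4.0000).
Jacobian J = [[8·s·t, 4·s^2 + 8·t + 1], [4·t, 4·s + 5]].
At the point, J = [[32.0000, 1.0000], [-8.0000, -3.0000]] (det J = -88.0000).
Solving J·Δ = −F gives Δ = (0.6364, -0.3636).
Then the next iterate is (s, t)₁ = (-1.3636, -2.3636).

(-1.3636, -2.3636)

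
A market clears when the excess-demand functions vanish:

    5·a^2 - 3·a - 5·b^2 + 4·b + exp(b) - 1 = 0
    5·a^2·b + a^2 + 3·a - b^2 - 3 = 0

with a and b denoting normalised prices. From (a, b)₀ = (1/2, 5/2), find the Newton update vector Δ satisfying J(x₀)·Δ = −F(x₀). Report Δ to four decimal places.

At (1/2, 5/2): F = (-10.317506, -4.3750).
Jacobian J = [[10·a - 3, -10·b + exp(b) + 4], [10·a·b + 2·a + 3, 5·a^2 - 2·b]].
At the point, J = [[2.0000, -8.817506], [16.5000, -3.7500]] (det J = 137.988850).
Solving J·Δ = −F gives Δ = (-0.0008, -1.1703).

(-0.0008, -1.1703)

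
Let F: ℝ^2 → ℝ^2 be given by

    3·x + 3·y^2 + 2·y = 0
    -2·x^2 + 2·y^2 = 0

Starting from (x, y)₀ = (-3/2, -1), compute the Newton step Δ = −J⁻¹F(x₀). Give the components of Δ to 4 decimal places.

At (-3/2, -1): F = (-3.5000, -2.5000).
Jacobian J = [[3, 6·y + 2], [-4·x, 4·y]].
At the point, J = [[3.0000, -4.0000], [6.0000, -4.0000]] (det J = 12.0000).
Solving J·Δ = −F gives Δ = (-0.3333, -1.1250).

(-0.3333, -1.1250)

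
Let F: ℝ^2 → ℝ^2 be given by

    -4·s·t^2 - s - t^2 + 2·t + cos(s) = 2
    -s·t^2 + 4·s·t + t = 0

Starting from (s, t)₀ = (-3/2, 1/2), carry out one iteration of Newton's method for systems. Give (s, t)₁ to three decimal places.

(-0.527, 0.379)

At (-3/2, 1/2): F = (1.82074, -2.125).
Jacobian J = [[-4·t^2 - sin(s) - 1, -8·s·t - 2·t + 2], [-t^2 + 4·t, -2·s·t + 4·s + 1]].
At the point, J = [[-1.00251, 7.000], [1.750, -3.500]] (det J = -8.74123).
Solving J·Δ = −F gives Δ = (0.973, -0.121).
Then the next iterate is (s, t)₁ = (-0.527, 0.379).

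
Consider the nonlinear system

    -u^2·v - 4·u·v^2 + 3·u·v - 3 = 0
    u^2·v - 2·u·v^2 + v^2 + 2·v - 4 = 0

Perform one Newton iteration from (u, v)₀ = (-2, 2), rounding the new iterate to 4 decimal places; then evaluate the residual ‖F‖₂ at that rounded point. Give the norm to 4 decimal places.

At (-2, 2): F = (9.0000, 28.0000).
Jacobian J = [[-2·u·v - 4·v^2 + 3·v, -u^2 - 8·u·v + 3·u], [2·u·v - 2·v^2, u^2 - 4·u·v + 2·v + 2]].
At the point, J = [[-2.0000, 22.0000], [-16.0000, 26.0000]] (det J = 300.0000).
Solving J·Δ = −F gives Δ = (1.2733, -0.2933).
Then the next iterate is (u, v)₁ = (-0.7267, 1.7067).
Re-evaluating at (-0.7267, 1.7067): F = (0.844927, 7.461021), so ‖F‖₂ = 7.5087.

7.5087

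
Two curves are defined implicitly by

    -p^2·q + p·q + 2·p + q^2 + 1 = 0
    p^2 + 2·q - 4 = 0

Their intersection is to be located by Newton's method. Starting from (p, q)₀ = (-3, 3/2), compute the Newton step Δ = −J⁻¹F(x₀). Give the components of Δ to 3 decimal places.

At (-3, 3/2): F = (-20.750, 8.000).
Jacobian J = [[-2·p·q + q + 2, -p^2 + p + 2·q], [2·p, 2]].
At the point, J = [[12.500, -9.000], [-6.000, 2.000]] (det J = -29.000).
Solving J·Δ = −F gives Δ = (1.052, -0.845).

(1.052, -0.845)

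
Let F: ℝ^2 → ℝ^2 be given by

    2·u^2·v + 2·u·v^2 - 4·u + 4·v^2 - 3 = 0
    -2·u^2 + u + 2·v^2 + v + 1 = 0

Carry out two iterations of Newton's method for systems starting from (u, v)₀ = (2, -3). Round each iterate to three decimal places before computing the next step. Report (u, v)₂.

(1.870, -1.741)

At (2, -3): F = (37.000, 10.000).
Jacobian J = [[4·u·v + 2·v^2 - 4, 2·u^2 + 4·u·v + 8·v], [-4·u + 1, 4·v + 1]].
At the point, J = [[-10.000, -40.000], [-7.000, -11.000]] (det J = -170.000).
Solving J·Δ = −F gives Δ = (-0.041, 0.935).
Then the next iterate is (u, v)₁ = (1.959, -2.065).
Round to (1.959, -2.065) and repeat: F = (7.07851, 1.74709), J = [[-11.65289, -25.02598], [-6.836, -7.260]].
Δ = (-0.089, 0.324), so (u, v)₂ = (1.870, -1.741).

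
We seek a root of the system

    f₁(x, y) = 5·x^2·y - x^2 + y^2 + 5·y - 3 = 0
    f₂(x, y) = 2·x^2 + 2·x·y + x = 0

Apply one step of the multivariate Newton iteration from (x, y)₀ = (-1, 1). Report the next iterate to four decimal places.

(-0.9286, 0.4643)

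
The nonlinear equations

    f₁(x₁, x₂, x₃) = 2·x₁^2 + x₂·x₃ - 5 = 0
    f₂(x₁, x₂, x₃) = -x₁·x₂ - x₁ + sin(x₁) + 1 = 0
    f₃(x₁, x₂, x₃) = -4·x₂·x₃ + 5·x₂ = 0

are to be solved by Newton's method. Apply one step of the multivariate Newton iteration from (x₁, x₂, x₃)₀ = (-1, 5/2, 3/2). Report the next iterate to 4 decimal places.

(-15.8086, -44.9874, 5.9987)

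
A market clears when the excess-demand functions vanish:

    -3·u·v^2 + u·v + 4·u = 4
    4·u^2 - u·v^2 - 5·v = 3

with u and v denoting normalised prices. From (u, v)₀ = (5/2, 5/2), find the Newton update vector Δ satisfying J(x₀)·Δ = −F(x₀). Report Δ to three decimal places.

At (5/2, 5/2): F = (-34.625, -6.125).
Jacobian J = [[-3·v^2 + v + 4, -6·u·v + u], [8·u - v^2, -2·u·v - 5]].
At the point, J = [[-12.250, -35.000], [13.750, -17.500]] (det J = 695.625).
Solving J·Δ = −F gives Δ = (-0.563, -0.792).

(-0.563, -0.792)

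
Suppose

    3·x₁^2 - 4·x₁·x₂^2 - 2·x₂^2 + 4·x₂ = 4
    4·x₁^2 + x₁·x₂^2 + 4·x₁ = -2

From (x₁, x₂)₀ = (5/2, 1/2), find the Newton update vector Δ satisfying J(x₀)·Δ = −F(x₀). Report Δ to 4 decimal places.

(-1.4645, -0.8442)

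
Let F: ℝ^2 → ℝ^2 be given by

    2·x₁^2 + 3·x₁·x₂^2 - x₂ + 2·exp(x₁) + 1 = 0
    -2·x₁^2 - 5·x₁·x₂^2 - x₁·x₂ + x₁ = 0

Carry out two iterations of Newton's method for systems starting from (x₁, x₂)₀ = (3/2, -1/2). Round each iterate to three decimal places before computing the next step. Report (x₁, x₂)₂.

(-1.381, -2.949)

At (3/2, -1/2): F = (16.08838, -4.125).
Jacobian J = [[4·x₁ + 3·x₂^2 + 2·exp(x₁), 6·x₁·x₂ - 1], [-4·x₁ - 5·x₂^2 - x₂ + 1, -10·x₁·x₂ - x₁]].
At the point, J = [[15.71338, -5.500], [-5.750, 6.000]] (det J = 62.65527).
Solving J·Δ = −F gives Δ = (-1.179, -0.442).
Then the next iterate is (x₁, x₂)₁ = (0.321, -0.942).
Round to (0.321, -0.942) and repeat: F = (5.75962, -1.00692), J = [[6.70310, -2.81429], [-3.77882, 2.70282]].
Δ = (-1.702, -2.007), so (x₁, x₂)₂ = (-1.381, -2.949).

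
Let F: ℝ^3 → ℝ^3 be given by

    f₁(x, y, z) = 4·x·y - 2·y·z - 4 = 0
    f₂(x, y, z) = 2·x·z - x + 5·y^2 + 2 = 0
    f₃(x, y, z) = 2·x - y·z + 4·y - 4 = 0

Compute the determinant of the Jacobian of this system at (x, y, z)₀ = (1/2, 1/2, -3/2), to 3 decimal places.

16.000

J = [[4·y, 4·x - 2·z, -2·y], [2·z - 1, 10·y, 2·x], [2, -z + 4, -y]].
At the point, J = [[2.000, 5.000, -1.000], [-4.000, 5.000, 1.000], [2.000, 5.500, -0.500]].
det J = 16.000.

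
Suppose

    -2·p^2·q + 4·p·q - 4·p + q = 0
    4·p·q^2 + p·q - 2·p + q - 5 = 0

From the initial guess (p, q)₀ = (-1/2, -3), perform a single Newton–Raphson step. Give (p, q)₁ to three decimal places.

At (-1/2, -3): F = (6.500, -23.500).
Jacobian J = [[-4·p·q + 4·q - 4, -2·p^2 + 4·p + 1], [4·q^2 + q - 2, 8·p·q + p + 1]].
At the point, J = [[-22.000, -1.500], [31.000, 12.500]] (det J = -228.500).
Solving J·Δ = −F gives Δ = (0.201, 1.381).
Then the next iterate is (p, q)₁ = (-0.299, -1.619).

(-0.299, -1.619)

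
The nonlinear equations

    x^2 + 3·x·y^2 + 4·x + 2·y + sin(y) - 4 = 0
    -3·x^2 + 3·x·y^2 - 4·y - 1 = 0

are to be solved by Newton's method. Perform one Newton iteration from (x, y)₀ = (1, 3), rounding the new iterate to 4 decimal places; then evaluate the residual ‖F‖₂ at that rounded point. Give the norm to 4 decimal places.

1080.0266

At (1, 3): F = (34.141120, 11.0000).
Jacobian J = [[2·x + 3·y^2 + 4, 6·x·y + cos(y) + 2], [-6·x + 3·y^2, 6·x·y - 4]].
At the point, J = [[33.0000, 19.010008], [21.0000, 14.0000]] (det J = 62.789842).
Solving J·Δ = −F gives Δ = (-4.2820, 5.6373).
Then the next iterate is (x, y)₁ = (-3.2820, 8.6373).
Re-evaluating at (-3.2820, 8.6373): F = (-722.913959, -802.404430), so ‖F‖₂ = 1080.0266.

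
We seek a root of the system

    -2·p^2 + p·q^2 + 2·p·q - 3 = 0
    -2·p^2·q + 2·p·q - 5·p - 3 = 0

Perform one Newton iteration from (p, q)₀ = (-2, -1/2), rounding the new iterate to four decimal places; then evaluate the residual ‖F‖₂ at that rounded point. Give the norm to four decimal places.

At (-2, -1/2): F = (-9.5000, 13.0000).
Jacobian J = [[-4·p + q^2 + 2·q, 2·p·q + 2·p], [-4·p·q + 2·q - 5, -2·p^2 + 2·p]].
At the point, J = [[7.2500, -2.0000], [-10.0000, -12.0000]] (det J = -107.0000).
Solving J·Δ = −F gives Δ = (1.3084, -0.0070).
Then the next iterate is (p, q)₁ = (-0.6916, -0.5070).
Re-evaluating at (-0.6916, -0.5070): F = (-3.433114, 1.644289), so ‖F‖₂ = 3.8066.

3.8066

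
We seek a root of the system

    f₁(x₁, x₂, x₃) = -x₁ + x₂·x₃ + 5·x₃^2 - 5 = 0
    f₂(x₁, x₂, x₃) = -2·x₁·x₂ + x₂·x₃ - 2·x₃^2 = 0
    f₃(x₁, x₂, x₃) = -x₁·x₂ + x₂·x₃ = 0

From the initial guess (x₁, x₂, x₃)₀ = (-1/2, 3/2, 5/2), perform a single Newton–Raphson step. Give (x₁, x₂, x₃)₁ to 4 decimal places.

(-1.9289, -0.1918, 1.4547)

At (-1/2, 3/2, 5/2): F = (30.5000, -7.2500, 4.5000).
Jacobian J = [[-1, x₃, x₂ + 10·x₃], [-2·x₂, -2·x₁ + x₃, x₂ - 4·x₃], [-x₂, -x₁ + x₃, x₂]].
At the point, J = [[-1.0000, 2.5000, 26.5000], [-3.0000, 3.5000, -8.5000], [-1.5000, 3.0000, 1.5000]] (det J = -87.0000).
Solving J·Δ = −F gives Δ = (-1.4289, -1.6918, -1.0453).
Then the next iterate is (x₁, x₂, x₃)₁ = (-1.9289, -0.1918, 1.4547).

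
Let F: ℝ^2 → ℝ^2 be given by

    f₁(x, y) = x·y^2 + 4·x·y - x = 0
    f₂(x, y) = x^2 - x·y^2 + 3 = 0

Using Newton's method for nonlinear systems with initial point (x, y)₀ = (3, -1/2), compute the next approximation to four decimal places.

At (3, -1/2): F = (-8.2500, 11.2500).
Jacobian J = [[y^2 + 4·y - 1, 2·x·y + 4·x], [2·x - y^2, -2·x·y]].
At the point, J = [[-2.7500, 9.0000], [5.7500, 3.0000]] (det J = -60.0000).
Solving J·Δ = −F gives Δ = (-2.1000, 0.2750).
Then the next iterate is (x, y)₁ = (0.9000, -0.2250).

(0.9000, -0.2250)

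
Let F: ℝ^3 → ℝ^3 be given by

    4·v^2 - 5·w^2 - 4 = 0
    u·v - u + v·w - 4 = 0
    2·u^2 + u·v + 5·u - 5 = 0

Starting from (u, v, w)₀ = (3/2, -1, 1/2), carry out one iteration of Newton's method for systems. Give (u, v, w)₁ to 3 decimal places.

(0.713, 0.577, -2.273)

At (3/2, -1, 1/2): F = (-1.250, -7.500, 5.500).
Jacobian J = [[0, 8·v, -10·w], [v - 1, u + w, v], [4·u + v + 5, u, 0]].
At the point, J = [[0.000, -8.000, -5.000], [-2.000, 2.000, -1.000], [10.000, 1.500, 0.000]] (det J = 195.000).
Solving J·Δ = −F gives Δ = (-0.787, 1.577, -2.773).
Then the next iterate is (u, v, w)₁ = (0.713, 0.577, -2.273).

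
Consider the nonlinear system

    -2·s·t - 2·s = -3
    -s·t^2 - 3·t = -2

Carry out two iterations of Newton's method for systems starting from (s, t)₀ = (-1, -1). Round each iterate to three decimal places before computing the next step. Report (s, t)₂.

(-18.697, -4.624)

At (-1, -1): F = (3.000, 6.000).
Jacobian J = [[-2·t - 2, -2·s], [-t^2, -2·s·t - 3]].
At the point, J = [[0.000, 2.000], [-1.000, -5.000]] (det J = 2.000).
Solving J·Δ = −F gives Δ = (13.500, -1.500).
Then the next iterate is (s, t)₁ = (12.500, -2.500).
Round to (12.500, -2.500) and repeat: F = (40.500, -68.625), J = [[3.000, -25.000], [-6.250, 59.500]].
Δ = (-31.197, -2.124), so (s, t)₂ = (-18.697, -4.624).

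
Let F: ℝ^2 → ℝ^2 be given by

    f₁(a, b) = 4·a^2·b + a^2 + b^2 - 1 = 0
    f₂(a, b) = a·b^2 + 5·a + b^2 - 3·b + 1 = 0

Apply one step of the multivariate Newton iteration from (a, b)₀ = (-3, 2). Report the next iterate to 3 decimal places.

(-3.838, -1.231)

At (-3, 2): F = (84.000, -28.000).
Jacobian J = [[8·a·b + 2·a, 4·a^2 + 2·b], [b^2 + 5, 2·a·b + 2·b - 3]].
At the point, J = [[-54.000, 40.000], [9.000, -11.000]] (det J = 234.000).
Solving J·Δ = −F gives Δ = (-0.838, -3.231).
Then the next iterate is (a, b)₁ = (-3.838, -1.231).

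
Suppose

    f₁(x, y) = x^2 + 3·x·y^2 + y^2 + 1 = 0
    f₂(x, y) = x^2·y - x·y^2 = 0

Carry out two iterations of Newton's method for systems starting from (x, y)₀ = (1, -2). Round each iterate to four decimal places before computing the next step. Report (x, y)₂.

(1.1429, -0.0709)

At (1, -2): F = (18.0000, -6.0000).
Jacobian J = [[2·x + 3·y^2, 6·x·y + 2·y], [2·x·y - y^2, x^2 - 2·x·y]].
At the point, J = [[14.0000, -16.0000], [-8.0000, 5.0000]] (det J = -58.0000).
Solving J·Δ = −F gives Δ = (-0.1034, 1.0345).
Then the next iterate is (x, y)₁ = (0.8966, -0.9655).
Round to (0.8966, -0.9655) and repeat: F = (5.243487, -1.611959), J = [[4.589771, -7.125004], [-2.663525, 2.535226]].
Δ = (0.2463, 0.8946), so (x, y)₂ = (1.1429, -0.0709).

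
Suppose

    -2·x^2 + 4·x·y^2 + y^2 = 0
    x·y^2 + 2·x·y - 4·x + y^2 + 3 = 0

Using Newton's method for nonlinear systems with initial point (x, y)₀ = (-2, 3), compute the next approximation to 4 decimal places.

(-15.1818, -12.5000)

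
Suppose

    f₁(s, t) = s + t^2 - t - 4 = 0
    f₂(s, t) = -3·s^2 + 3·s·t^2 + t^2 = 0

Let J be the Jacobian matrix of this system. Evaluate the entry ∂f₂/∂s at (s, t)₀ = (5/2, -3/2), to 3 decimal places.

∂f₂/∂s = -6·s + 3·t^2.
At (5/2, -3/2) this is -8.250.

-8.250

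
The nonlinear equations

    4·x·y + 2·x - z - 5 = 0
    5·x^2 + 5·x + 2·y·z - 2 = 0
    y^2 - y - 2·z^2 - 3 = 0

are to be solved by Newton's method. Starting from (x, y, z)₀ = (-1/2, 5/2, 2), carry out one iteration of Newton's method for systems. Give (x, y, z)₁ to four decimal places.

At (-1/2, 5/2, 2): F = (-13.0000, 6.7500, -7.2500).
Jacobian J = [[4·y + 2, 4·x, -1], [10·x + 5, 2·z, 2·y], [0, 2·y - 1, -4·z]].
At the point, J = [[12.0000, -2.0000, -1.0000], [0.0000, 4.0000, 5.0000], [0.0000, 4.0000, -8.0000]] (det J = -624.0000).
Solving J·Δ = −F gives Δ = (0.9367, -0.3413, -1.0769).
Then the next iterate is (x, y, z)₁ = (0.4367, 2.1587, 0.9231).

(0.4367, 2.1587, 0.9231)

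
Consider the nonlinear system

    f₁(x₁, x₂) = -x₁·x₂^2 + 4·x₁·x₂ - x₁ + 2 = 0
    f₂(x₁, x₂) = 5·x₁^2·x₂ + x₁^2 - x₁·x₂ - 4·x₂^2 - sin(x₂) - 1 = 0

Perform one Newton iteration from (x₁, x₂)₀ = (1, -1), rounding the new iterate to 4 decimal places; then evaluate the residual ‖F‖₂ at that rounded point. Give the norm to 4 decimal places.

At (1, -1): F = (-4.0000, -7.158529).
Jacobian J = [[-x₂^2 + 4·x₂ - 1, -2·x₁·x₂ + 4·x₁], [10·x₁·x₂ + 2·x₁ - x₂, 5·x₁^2 - x₁ - 8·x₂ - cos(x₂)]].
At the point, J = [[-6.0000, 6.0000], [-7.0000, 11.459698]] (det J = -26.758186).
Solving J·Δ = −F gives Δ = (-0.1079, 0.5588).
Then the next iterate is (x₁, x₂)₁ = (0.8921, -0.4412).
Re-evaluating at (0.8921, -0.4412): F = (-0.640132, -1.917796), so ‖F‖₂ = 2.0218.

2.0218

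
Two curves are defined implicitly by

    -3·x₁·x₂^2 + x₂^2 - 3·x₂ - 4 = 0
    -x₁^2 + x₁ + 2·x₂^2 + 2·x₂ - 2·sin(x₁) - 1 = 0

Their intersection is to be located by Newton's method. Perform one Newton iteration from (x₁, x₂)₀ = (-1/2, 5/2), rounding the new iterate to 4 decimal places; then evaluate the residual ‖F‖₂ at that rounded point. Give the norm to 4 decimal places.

At (-1/2, 5/2): F = (4.1250, 16.708851).
Jacobian J = [[-3·x₂^2, -6·x₁·x₂ + 2·x₂ - 3], [-2·x₁ - 2·cos(x₁) + 1, 4·x₂ + 2]].
At the point, J = [[-18.7500, 9.5000], [0.244835, 12.0000]] (det J = -227.325931).
Solving J·Δ = −F gives Δ = (-0.4805, -1.3826).
Then the next iterate is (x₁, x₂)₁ = (-0.9805, 1.1174).
Re-evaluating at (-0.9805, 1.1174): F = (-2.430911, 3.451637), so ‖F‖₂ = 4.2217.

4.2217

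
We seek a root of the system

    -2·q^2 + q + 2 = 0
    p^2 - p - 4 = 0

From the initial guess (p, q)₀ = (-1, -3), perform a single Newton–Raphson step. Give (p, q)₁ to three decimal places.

(-1.667, -1.538)

At (-1, -3): F = (-19.000, -2.000).
Jacobian J = [[0, -4·q + 1], [2·p - 1, 0]].
At the point, J = [[0.000, 13.000], [-3.000, 0.000]] (det J = 39.000).
Solving J·Δ = −F gives Δ = (-0.667, 1.462).
Then the next iterate is (p, q)₁ = (-1.667, -1.538).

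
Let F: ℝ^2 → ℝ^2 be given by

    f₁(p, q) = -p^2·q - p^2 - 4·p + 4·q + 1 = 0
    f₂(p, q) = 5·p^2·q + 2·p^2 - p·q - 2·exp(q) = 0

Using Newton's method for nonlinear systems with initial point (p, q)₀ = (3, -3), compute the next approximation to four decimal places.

(-15.8458, -34.1533)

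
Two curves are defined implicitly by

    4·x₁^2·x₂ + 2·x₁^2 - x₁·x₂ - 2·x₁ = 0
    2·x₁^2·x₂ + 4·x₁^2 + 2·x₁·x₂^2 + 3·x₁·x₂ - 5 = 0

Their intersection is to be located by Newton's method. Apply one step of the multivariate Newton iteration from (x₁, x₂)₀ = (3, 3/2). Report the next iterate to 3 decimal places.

(3.117, -0.522)

At (3, 3/2): F = (61.500, 85.000).
Jacobian J = [[8·x₁·x₂ + 4·x₁ - x₂ - 2, 4·x₁^2 - x₁], [4·x₁·x₂ + 8·x₁ + 2·x₂^2 + 3·x₂, 2·x₁^2 + 4·x₁·x₂ + 3·x₁]].
At the point, J = [[44.500, 33.000], [51.000, 45.000]] (det J = 319.500).
Solving J·Δ = −F gives Δ = (0.117, -2.022).
Then the next iterate is (x₁, x₂)₁ = (3.117, -0.522).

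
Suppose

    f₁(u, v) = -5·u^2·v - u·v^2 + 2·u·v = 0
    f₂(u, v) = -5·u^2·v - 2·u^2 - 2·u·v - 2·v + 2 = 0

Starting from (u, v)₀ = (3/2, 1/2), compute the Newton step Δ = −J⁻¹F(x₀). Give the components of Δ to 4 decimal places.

(-0.9615, 0.2041)

At (3/2, 1/2): F = (-4.5000, -10.6250).
Jacobian J = [[-10·u·v - v^2 + 2·v, -5·u^2 - 2·u·v + 2·u], [-10·u·v - 4·u - 2·v, -5·u^2 - 2·u - 2]].
At the point, J = [[-6.7500, -9.7500], [-14.5000, -16.2500]] (det J = -31.6875).
Solving J·Δ = −F gives Δ = (-0.9615, 0.2041).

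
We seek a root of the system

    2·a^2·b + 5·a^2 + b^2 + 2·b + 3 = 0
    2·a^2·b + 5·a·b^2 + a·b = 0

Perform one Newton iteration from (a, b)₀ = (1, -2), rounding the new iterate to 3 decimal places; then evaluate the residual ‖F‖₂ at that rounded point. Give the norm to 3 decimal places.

At (1, -2): F = (4.000, 14.000).
Jacobian J = [[4·a·b + 10·a, 2·a^2 + 2·b + 2], [4·a·b + 5·b^2 + b, 2·a^2 + 10·a·b + a]].
At the point, J = [[2.000, 0.000], [10.000, -17.000]] (det J = -34.000).
Solving J·Δ = −F gives Δ = (-2.000, -0.353).
Then the next iterate is (a, b)₁ = (-1.000, -2.353).
Re-evaluating at (-1.000, -2.353): F = (4.12461, -30.03605), so ‖F‖₂ = 30.318.

30.318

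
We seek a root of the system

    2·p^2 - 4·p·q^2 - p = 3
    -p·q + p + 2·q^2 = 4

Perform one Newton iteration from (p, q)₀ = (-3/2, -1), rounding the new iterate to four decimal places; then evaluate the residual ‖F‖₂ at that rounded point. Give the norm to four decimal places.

At (-3/2, -1): F = (9.0000, -5.0000).
Jacobian J = [[4·p - 4·q^2 - 1, -8·p·q], [-q + 1, -p + 4·q]].
At the point, J = [[-11.0000, -12.0000], [2.0000, -2.5000]] (det J = 51.5000).
Solving J·Δ = −F gives Δ = (1.6019, -0.7184).
Then the next iterate is (p, q)₁ = (0.1019, -1.7184).
Re-evaluating at (0.1019, -1.7184): F = (-4.284734, 2.182802), so ‖F‖₂ = 4.8087.

4.8087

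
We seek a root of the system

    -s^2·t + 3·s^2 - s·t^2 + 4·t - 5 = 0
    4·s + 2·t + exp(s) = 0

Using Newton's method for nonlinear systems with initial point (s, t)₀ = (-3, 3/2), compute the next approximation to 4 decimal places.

At (-3, 3/2): F = (21.2500, -8.950213).
Jacobian J = [[-2·s·t + 6·s - t^2, -s^2 - 2·s·t + 4], [exp(s) + 4, 2]].
At the point, J = [[-11.2500, 4.0000], [4.049787, 2.0000]] (det J = -38.699148).
Solving J·Δ = −F gives Δ = (2.0233, 0.3781).
Then the next iterate is (s, t)₁ = (-0.9767, 1.8781).

(-0.9767, 1.8781)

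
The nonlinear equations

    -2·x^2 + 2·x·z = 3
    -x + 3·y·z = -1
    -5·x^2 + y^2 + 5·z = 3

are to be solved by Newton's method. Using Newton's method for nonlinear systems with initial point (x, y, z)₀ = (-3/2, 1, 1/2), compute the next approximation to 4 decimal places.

(-0.4777, 0.2440, -0.1146)

At (-3/2, 1, 1/2): F = (-9.0000, 4.0000, -10.7500).
Jacobian J = [[-4·x + 2·z, 0, 2·x], [-1, 3·z, 3·y], [-10·x, 2·y, 5]].
At the point, J = [[7.0000, 0.0000, -3.0000], [-1.0000, 1.5000, 3.0000], [15.0000, 2.0000, 5.0000]] (det J = 84.0000).
Solving J·Δ = −F gives Δ = (1.0223, -0.7560, -0.6146).
Then the next iterate is (x, y, z)₁ = (-0.4777, 0.2440, -0.1146).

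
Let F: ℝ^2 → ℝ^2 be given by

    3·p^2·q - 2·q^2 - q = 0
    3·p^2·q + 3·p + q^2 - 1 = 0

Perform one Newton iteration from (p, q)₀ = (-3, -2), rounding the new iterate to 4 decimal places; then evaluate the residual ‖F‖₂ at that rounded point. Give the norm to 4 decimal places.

24.4989

At (-3, -2): F = (-60.0000, -60.0000).
Jacobian J = [[6·p·q, 3·p^2 - 4·q - 1], [6·p·q + 3, 3·p^2 + 2·q]].
At the point, J = [[36.0000, 34.0000], [39.0000, 23.0000]] (det J = -498.0000).
Solving J·Δ = −F gives Δ = (1.3253, 0.3614).
Then the next iterate is (p, q)₁ = (-1.6747, -1.6386).
Re-evaluating at (-1.6747, -1.6386): F = (-17.518371, -17.126041), so ‖F‖₂ = 24.4989.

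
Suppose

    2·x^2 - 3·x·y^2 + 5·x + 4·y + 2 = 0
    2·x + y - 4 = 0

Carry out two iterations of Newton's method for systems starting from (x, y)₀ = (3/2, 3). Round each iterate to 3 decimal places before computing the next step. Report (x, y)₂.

(0.757, 2.486)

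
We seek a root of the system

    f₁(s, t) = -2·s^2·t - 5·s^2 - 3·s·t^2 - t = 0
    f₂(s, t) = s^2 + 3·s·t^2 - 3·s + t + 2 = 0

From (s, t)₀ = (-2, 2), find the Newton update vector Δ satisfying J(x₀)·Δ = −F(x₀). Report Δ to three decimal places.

At (-2, 2): F = (-14.000, -10.000).
Jacobian J = [[-4·s·t - 10·s - 3·t^2, -2·s^2 - 6·s·t - 1], [2·s + 3·t^2 - 3, 6·s·t + 1]].
At the point, J = [[24.000, 15.000], [5.000, -23.000]] (det J = -627.000).
Solving J·Δ = −F gives Δ = (0.753, -0.271).

(0.753, -0.271)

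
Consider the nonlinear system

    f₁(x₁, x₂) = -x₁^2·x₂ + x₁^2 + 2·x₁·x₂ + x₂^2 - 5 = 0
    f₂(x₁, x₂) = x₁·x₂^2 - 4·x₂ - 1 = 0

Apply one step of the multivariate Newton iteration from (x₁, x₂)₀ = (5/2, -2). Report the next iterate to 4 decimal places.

(2.3553, -0.8271)

At (5/2, -2): F = (7.7500, 17.0000).
Jacobian J = [[-2·x₁·x₂ + 2·x₁ + 2·x₂, -x₁^2 + 2·x₁ + 2·x₂], [x₂^2, 2·x₁·x₂ - 4]].
At the point, J = [[11.0000, -5.2500], [4.0000, -14.0000]] (det J = -133.0000).
Solving J·Δ = −F gives Δ = (-0.1447, 1.1729).
Then the next iterate is (x₁, x₂)₁ = (2.3553, -0.8271).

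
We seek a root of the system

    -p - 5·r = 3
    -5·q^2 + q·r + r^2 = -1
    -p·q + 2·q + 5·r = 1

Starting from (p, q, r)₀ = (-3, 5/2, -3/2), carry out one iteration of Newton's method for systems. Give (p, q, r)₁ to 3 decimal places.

At (-3, 5/2, -3/2): F = (7.500, -31.750, 4.000).
Jacobian J = [[-1, 0, -5], [0, -10·q + r, q + 2·r], [-q, -p + 2, 5]].
At the point, J = [[-1.000, 0.000, -5.000], [0.000, -26.500, -0.500], [-2.500, 5.000, 5.000]] (det J = 461.250).
Solving J·Δ = −F gives Δ = (1.542, -1.221, 1.192).
Then the next iterate is (p, q, r)₁ = (-1.458, 1.279, -0.308).

(-1.458, 1.279, -0.308)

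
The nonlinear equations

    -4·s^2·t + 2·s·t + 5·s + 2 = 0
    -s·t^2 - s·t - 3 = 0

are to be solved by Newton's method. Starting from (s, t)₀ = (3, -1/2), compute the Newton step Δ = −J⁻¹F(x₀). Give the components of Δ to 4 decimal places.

(9.0000, 5.8667)

At (3, -1/2): F = (32.0000, -2.2500).
Jacobian J = [[-8·s·t + 2·t + 5, -4·s^2 + 2·s], [-t^2 - t, -2·s·t - s]].
At the point, J = [[16.0000, -30.0000], [0.2500, 0.0000]] (det J = 7.5000).
Solving J·Δ = −F gives Δ = (9.0000, 5.8667).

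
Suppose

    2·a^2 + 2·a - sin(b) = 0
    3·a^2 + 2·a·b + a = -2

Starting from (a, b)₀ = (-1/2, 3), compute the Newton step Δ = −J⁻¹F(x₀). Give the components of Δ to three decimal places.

(0.349, 0.648)

At (-1/2, 3): F = (-0.64112, -0.750).
Jacobian J = [[4·a + 2, -cos(b)], [6·a + 2·b + 1, 2·a]].
At the point, J = [[0.000, 0.98999], [4.000, -1.000]] (det J = -3.95997).
Solving J·Δ = −F gives Δ = (0.349, 0.648).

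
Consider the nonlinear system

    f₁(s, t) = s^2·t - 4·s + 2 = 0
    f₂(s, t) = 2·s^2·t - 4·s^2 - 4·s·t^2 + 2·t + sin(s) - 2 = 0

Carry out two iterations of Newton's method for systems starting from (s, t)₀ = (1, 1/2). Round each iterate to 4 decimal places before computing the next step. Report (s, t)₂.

At (1, 1/2): F = (-1.5000, -4.158529).
Jacobian J = [[2·s·t - 4, s^2], [4·s·t - 8·s - 4·t^2 + cos(s), 2·s^2 - 8·s·t + 2]].
At the point, J = [[-3.0000, 1.0000], [-6.459698, 0.0000]] (det J = 6.459698).
Solving J·Δ = −F gives Δ = (-0.6438, -0.4313).
Then the next iterate is (s, t)₁ = (0.3562, 0.0687).
Round to (0.3562, 0.0687) and repeat: F = (0.583917, -2.010690), J = [[-3.951058, 0.126878], [-1.833366, 2.057989]].
Δ = (0.1844, 1.1413), so (s, t)₂ = (0.5406, 1.2100).

(0.5406, 1.2100)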